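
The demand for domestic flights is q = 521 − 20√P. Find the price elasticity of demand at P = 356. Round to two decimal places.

At P = 356, q = 143.6408.
dq/dP = −20/(2√P) = −20/(2·18.868).
Point elasticity E = (dq/dP)·(P/q) = -0.53 × 356/143.6408 ≈ -1.31.
|E| > 1, so demand is elastic at this price.

-1.31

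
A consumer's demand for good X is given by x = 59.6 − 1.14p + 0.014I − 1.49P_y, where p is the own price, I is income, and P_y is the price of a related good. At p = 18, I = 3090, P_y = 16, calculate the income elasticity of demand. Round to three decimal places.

x = 59.6 − 1.14(18) + 0.014(3090) − 1.49(16) = 59.6 − 20.52 + 43.26 − 23.84 = 58.5.
∂x/∂I = +0.014, so E_I = 0.014·(3090/58.5) ≈ 0.739.
E_I ∈ (0,1): normal good (necessity).

0.739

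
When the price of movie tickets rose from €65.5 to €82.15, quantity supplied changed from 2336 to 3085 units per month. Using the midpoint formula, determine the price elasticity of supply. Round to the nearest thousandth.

%Δq = (3085 − 2336)/[(2336 + 3085)/2] = 749/2710.5 ≈ 0.2763.
%Δp = (82.15 − 65.5)/[(65.5 + 82.15)/2] = 16.65/73.825 ≈ 0.2255.
Arc elasticity E = %Δq/%Δp ≈ 0.2763/0.2255 ≈ 1.225.
|E| > 1: supply is elastic over this range.

1.225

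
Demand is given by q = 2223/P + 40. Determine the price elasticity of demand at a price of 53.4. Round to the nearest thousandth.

-0.510

At P = 53.4, q = 81.6292.
dq/dP = −2223/P² = −0.7796.
Point elasticity E = (dq/dP)·(P/q) = -0.7796 × 53.4/81.6292 ≈ -0.510.
|E| < 1, so demand is inelastic at this price.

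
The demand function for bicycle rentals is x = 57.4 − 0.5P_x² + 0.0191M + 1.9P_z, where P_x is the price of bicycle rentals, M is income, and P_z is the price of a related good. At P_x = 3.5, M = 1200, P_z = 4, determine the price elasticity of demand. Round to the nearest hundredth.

Evaluating quantity at (P_x, M, P_z) gives x = 57.4 − 0.5(3.5)² + 0.0191(1200) + 1.9(4) = 57.4 − 6.125 + 22.92 + 7.6 = 81.795.
∂x/∂P_x = −2·0.5·P_x = -3.5, so E_p = -3.5·(3.5/81.795) ≈ -0.15.
|E_p| < 1: demand is inelastic.

-0.15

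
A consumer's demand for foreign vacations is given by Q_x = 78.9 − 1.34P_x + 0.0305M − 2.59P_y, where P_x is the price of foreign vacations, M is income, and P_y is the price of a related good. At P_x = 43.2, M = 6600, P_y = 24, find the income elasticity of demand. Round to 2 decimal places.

1.26

Evaluating quantity at (P_x, M, P_y) gives Q_x = 78.9 − 1.34(43.2) + 0.0305(6600) − 2.59(24) = 78.9 − 57.888 + 201.3 − 62.16 = 160.152.
∂Q_x/∂M = +0.0305, so E_I = 0.0305·(6600/160.152) ≈ 1.26.
E_I > 1: normal good (luxury).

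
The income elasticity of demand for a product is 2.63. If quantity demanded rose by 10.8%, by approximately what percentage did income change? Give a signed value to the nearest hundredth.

4.11

%ΔQ ≈ E × %ΔI ⇒ %ΔI = %ΔQ / E = (10.8%)/(2.63) ≈ 4.11%.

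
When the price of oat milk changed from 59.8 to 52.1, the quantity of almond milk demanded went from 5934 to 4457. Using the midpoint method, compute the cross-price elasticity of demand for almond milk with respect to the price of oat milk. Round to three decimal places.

2.066

%ΔQ_x = (4457 − 5934)/[(5934+4457)/2] = -1477/5195.5 ≈ -0.2843.
%ΔP_y = (52.1 − 59.8)/[(59.8+52.1)/2] ≈ -0.1376.
E_xy = -0.2843/-0.1376 ≈ 2.066.
E_xy > 0, so almond milk and oat milk are substitutes.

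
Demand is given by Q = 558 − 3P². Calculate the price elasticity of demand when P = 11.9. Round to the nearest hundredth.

At P = 11.9, Q = 133.17.
dQ/dP = −2·3·P = −71.4.
Point elasticity E = (dQ/dP)·(P/Q) = -71.4 × 11.9/133.17 ≈ -6.38.
|E| > 1, so demand is elastic at this price.

-6.38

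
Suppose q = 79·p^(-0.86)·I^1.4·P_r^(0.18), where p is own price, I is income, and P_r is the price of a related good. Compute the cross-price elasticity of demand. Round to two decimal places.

0.18

For a Cobb–Douglas (constant-elasticity) form q = A·P_r^α·…, the elasticity with respect to P_r equals the exponent α at every point.
Here the exponent on P_r is 0.18, so the cross-price elasticity of demand is 0.18.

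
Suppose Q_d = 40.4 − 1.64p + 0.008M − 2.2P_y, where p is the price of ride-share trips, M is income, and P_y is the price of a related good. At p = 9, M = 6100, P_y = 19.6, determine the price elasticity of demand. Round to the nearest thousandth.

Q_d = 40.4 − 1.64(9) + 0.008(6100) − 2.2(19.6) = 40.4 − 14.76 + 48.8 − 43.12 = 31.32.
∂Q_d/∂p = −1.64, so E_p = (−1.64)·(9/31.32) ≈ -0.471.
|E_p| < 1: demand is inelastic.

-0.471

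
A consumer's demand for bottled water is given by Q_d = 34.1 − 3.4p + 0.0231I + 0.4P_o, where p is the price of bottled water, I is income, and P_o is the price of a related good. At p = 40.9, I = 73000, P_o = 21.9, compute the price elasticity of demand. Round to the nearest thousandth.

Substituting, Q_d = 34.1 − 3.4(40.9) + 0.0231(73000) + 0.4(21.9) = 34.1 − 139.06 + 1686.3 + 8.76 = 1590.1.
∂Q_d/∂p = −3.4, so E_p = (−3.4)·(40.9/1590.1) ≈ -0.087.
|E_p| < 1: demand is inelastic.

-0.087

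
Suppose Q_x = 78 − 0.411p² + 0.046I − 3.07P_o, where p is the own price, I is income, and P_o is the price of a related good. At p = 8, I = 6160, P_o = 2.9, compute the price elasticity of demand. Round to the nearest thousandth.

Q_x = 78 − 0.411(8)² + 0.046(6160) − 3.07(2.9) = 78 − 26.304 + 283.36 − 8.903 = 326.153.
∂Q_x/∂p = −2·0.411·p = -6.576, so E_p = -6.576·(8/326.153) ≈ -0.161.
|E_p| < 1: demand is inelastic.

-0.161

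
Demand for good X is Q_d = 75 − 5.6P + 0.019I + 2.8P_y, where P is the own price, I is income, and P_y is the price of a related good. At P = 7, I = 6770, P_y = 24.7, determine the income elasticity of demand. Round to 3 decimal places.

Q_d = 75 − 5.6(7) + 0.019(6770) + 2.8(24.7) = 75 − 39.2 + 128.63 + 69.16 = 233.59.
∂Q_d/∂I = +0.019, so E_I = 0.019·(6770/233.59) ≈ 0.551.
E_I ∈ (0,1): normal good (necessity).

0.551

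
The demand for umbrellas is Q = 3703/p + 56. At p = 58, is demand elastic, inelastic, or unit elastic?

inelastic

At p = 58, Q = 119.8448.
dQ/dp = −3703/p² = −1.1008.
Point elasticity E = (dQ/dp)·(p/Q) = -1.1008 × 58/119.8448 ≈ -0.533.
|E| ≈ 0.533 < 1, so demand is inelastic.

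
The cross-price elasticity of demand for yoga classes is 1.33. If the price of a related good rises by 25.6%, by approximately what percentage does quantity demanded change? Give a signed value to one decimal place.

34.0

%ΔQ ≈ E × %ΔP_y = (1.33) × (25.6%) ≈ 34.0%.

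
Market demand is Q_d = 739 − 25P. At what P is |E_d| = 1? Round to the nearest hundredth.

14.78

For linear demand Q_d = a − bP, E = −bP/(a − bP). |E| = 1 ⇒ bP = a − bP ⇒ P = a/(2b).
P = 739/(2·25) = 14.78.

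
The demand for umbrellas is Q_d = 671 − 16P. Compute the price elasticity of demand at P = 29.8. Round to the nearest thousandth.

At P = 29.8, Q_d = 194.2.
dQ_d/dP = −16.
Point elasticity E = (dQ_d/dP)·(P/Q_d) = -16 × 29.8/194.2 ≈ -2.455.
|E| > 1, so demand is elastic at this price.

-2.455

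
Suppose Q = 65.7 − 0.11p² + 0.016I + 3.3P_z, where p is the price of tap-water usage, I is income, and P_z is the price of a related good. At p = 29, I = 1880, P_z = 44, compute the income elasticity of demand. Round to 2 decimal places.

0.20

At the given point, Q = 65.7 − 0.11(29)² + 0.016(1880) + 3.3(44) = 65.7 − 92.51 + 30.08 + 145.2 = 148.47.
∂Q/∂I = +0.016, so E_I = 0.016·(1880/148.47) ≈ 0.20.
E_I ∈ (0,1): normal good (necessity).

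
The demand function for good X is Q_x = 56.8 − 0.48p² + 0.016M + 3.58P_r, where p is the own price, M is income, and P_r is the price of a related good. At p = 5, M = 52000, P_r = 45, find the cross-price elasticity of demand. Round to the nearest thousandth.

0.155

Evaluating quantity at (p, M, P_r) gives Q_x = 56.8 − 0.48(5)² + 0.016(52000) + 3.58(45) = 56.8 − 12 + 832 + 161.1 = 1037.9.
∂Q_x/∂P_r = +3.58, so E_xy = 3.58·(45/1037.9) ≈ 0.155.
E_xy > 0: the goods are substitutes.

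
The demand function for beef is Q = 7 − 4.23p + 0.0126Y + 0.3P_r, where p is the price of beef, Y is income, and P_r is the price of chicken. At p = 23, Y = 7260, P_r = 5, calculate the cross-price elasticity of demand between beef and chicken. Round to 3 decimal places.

Substituting, Q = 7 − 4.23(23) + 0.0126(7260) + 0.3(5) = 7 − 97.29 + 91.476 + 1.5 = 2.686.
∂Q/∂P_r = +0.3, so E_xy = 0.3·(5/2.686) ≈ 0.558.
E_xy > 0: the goods are substitutes.

0.558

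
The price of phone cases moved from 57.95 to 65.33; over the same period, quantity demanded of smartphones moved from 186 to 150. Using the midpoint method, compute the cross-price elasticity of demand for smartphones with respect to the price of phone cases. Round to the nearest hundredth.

-1.79

%ΔQ_x = (150 − 186)/[(186+150)/2] = -36/168 ≈ -0.2143.
%ΔP_y = (65.33 − 57.95)/[(57.95+65.33)/2] ≈ 0.1197.
E_xy = -0.2143/0.1197 ≈ -1.79.
E_xy < 0, so smartphones and phone cases are complements.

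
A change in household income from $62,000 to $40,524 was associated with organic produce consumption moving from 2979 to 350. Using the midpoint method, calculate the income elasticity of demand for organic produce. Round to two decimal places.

%ΔQ = (350 − 2979)/[(2979+350)/2] = -2629/1664.5 ≈ -1.5795.
%ΔI = (40,524 − 62,000)/[(62,000+40,524)/2] = -21476/51262 ≈ -0.4189.
E_I = %ΔQ/%ΔI ≈ 3.77.
E_I > 1: normal good (luxury).

3.77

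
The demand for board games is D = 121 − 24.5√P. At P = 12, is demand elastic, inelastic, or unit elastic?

At P = 12, D = 36.1295.
dD/dP = −24.5/(2√P) = −24.5/(2·3.4641).
Point elasticity E = (dD/dP)·(P/D) = -3.5363 × 12/36.1295 ≈ -1.175.
|E| ≈ 1.175 > 1, so demand is elastic.

elastic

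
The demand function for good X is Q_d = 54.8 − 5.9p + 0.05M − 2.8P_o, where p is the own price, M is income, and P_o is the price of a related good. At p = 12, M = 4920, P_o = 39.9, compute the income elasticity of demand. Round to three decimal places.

2.080

Substituting, Q_d = 54.8 − 5.9(12) + 0.05(4920) − 2.8(39.9) = 54.8 − 70.8 + 246 − 111.72 = 118.28.
∂Q_d/∂M = +0.05, so E_I = 0.05·(4920/118.28) ≈ 2.080.
E_I > 1: normal good (luxury).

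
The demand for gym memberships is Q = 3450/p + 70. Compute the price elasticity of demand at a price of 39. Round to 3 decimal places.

-0.558

At p = 39, Q = 158.4615.
dQ/dp = −3450/p² = −2.2682.
Point elasticity E = (dQ/dp)·(p/Q) = -2.2682 × 39/158.4615 ≈ -0.558.
|E| < 1, so demand is inelastic at this price.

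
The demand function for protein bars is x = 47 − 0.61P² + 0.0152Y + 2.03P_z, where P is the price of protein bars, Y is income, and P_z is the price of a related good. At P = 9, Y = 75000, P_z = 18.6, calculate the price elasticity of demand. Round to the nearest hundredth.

Substituting, x = 47 − 0.61(9)² + 0.0152(75000) + 2.03(18.6) = 47 − 49.41 + 1140 + 37.758 = 1175.348.
∂x/∂P = −2·0.61·P = -10.98, so E_p = -10.98·(9/1175.348) ≈ -0.08.
|E_p| < 1: demand is inelastic.

-0.08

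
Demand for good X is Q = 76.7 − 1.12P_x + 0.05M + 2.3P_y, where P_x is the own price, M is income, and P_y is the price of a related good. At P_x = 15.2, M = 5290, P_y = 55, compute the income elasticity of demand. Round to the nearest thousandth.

0.587

Q = 76.7 − 1.12(15.2) + 0.05(5290) + 2.3(55) = 76.7 − 17.024 + 264.5 + 126.5 = 450.676.
∂Q/∂M = +0.05, so E_I = 0.05·(5290/450.676) ≈ 0.587.
E_I ∈ (0,1): normal good (necessity).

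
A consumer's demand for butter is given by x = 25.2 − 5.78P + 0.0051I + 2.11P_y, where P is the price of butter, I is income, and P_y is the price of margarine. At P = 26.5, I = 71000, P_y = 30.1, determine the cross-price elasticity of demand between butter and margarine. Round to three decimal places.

At the given point, x = 25.2 − 5.78(26.5) + 0.0051(71000) + 2.11(30.1) = 25.2 − 153.17 + 362.1 + 63.511 = 297.641.
∂x/∂P_y = +2.11, so E_xy = 2.11·(30.1/297.641) ≈ 0.213.
E_xy > 0: the goods are substitutes.

0.213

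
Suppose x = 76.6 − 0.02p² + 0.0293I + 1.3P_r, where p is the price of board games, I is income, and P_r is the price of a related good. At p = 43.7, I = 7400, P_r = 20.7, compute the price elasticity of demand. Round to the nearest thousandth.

First evaluate x: 76.6 − 0.02(43.7)² + 0.0293(7400) + 1.3(20.7) = 76.6 − 38.1938 + 216.82 + 26.91 = 282.1362.
∂x/∂p = −2·0.02·p = -1.748, so E_p = -1.748·(43.7/282.1362) ≈ -0.271.
|E_p| < 1: demand is inelastic.

-0.271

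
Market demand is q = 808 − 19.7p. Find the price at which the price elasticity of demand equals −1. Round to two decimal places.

For linear demand q = a − bp, E = −bp/(a − bp). |E| = 1 ⇒ bp = a − bp ⇒ p = a/(2b).
p = 808/(2·19.7) ≈ 20.51.

20.51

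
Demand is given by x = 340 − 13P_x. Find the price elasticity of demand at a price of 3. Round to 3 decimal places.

-0.130

At P_x = 3, x = 301.
dx/dP_x = −13.
Point elasticity E = (dx/dP_x)·(P_x/x) = -13 × 3/301 ≈ -0.130.
|E| < 1, so demand is inelastic at this price.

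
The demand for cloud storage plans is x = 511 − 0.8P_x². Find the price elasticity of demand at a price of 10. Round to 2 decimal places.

-0.37

At P_x = 10, x = 431.
dx/dP_x = −2·0.8·P_x = −16.
Point elasticity E = (dx/dP_x)·(P_x/x) = -16 × 10/431 ≈ -0.37.
|E| < 1, so demand is inelastic at this price.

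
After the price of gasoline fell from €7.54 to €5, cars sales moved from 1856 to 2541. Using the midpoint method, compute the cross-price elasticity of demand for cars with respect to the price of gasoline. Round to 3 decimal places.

-0.769

%ΔQ_x = (2541 − 1856)/[(1856+2541)/2] = 685/2198.5 ≈ 0.3116.
%ΔP_y = (5 − 7.54)/[(7.54+5)/2] ≈ -0.4051.
E_xy = 0.3116/-0.4051 ≈ -0.769.
E_xy < 0, so cars and gasoline are complements.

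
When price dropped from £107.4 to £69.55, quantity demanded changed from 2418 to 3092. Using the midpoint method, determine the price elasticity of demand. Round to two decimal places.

-0.57

%ΔQ = (3092 − 2418)/[(2418 + 3092)/2] = 674/2755 ≈ 0.2446.
%ΔP = (69.55 − 107.4)/[(107.4 + 69.55)/2] = -37.85/88.475 ≈ -0.4278.
Arc elasticity E = %ΔQ/%ΔP ≈ 0.2446/-0.4278 ≈ -0.57.
|E| < 1: demand is inelastic over this range.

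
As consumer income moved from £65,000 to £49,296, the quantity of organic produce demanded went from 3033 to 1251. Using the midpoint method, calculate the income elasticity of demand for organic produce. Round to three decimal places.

%ΔQ = (1251 − 3033)/[(3033+1251)/2] = -1782/2142 ≈ -0.8319.
%ΔI = (49,296 − 65,000)/[(65,000+49,296)/2] = -15704/57148 ≈ -0.2748.
E_I = %ΔQ/%ΔI ≈ 3.027.
E_I > 1: normal good (luxury).

3.027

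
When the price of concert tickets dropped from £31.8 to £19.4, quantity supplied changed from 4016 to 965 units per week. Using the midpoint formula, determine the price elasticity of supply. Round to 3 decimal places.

%ΔQ = (965 − 4016)/[(4016 + 965)/2] = -3051/2490.5 ≈ -1.2251.
%Δp = (19.4 − 31.8)/[(31.8 + 19.4)/2] = -12.4/25.6 ≈ -0.4844.
Arc elasticity E = %ΔQ/%Δp ≈ -1.2251/-0.4844 ≈ 2.529.
|E| > 1: supply is elastic over this range.

2.529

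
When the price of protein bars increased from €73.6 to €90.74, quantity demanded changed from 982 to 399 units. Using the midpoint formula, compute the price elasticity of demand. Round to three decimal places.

-4.048

%ΔQ = (399 − 982)/[(982 + 399)/2] = -583/690.5 ≈ -0.8443.
%Δp = (90.74 − 73.6)/[(73.6 + 90.74)/2] = 17.14/82.17 ≈ 0.2086.
Arc elasticity E = %ΔQ/%Δp ≈ -0.8443/0.2086 ≈ -4.048.
|E| > 1: demand is elastic over this range.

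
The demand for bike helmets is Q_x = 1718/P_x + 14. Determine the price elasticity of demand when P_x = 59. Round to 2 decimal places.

-0.68

At P_x = 59, Q_x = 43.1186.
dQ_x/dP_x = −1718/P_x² = −0.4935.
Point elasticity E = (dQ_x/dP_x)·(P_x/Q_x) = -0.4935 × 59/43.1186 ≈ -0.68.
|E| < 1, so demand is inelastic at this price.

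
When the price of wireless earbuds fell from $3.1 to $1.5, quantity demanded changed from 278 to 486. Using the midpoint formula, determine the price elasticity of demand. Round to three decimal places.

%ΔQ = (486 − 278)/[(278 + 486)/2] = 208/382 ≈ 0.5445.
%ΔP = (1.5 − 3.1)/[(3.1 + 1.5)/2] = -1.6/2.3 ≈ -0.6957.
Arc elasticity E = %ΔQ/%ΔP ≈ 0.5445/-0.6957 ≈ -0.783.
|E| < 1: demand is inelastic over this range.

-0.783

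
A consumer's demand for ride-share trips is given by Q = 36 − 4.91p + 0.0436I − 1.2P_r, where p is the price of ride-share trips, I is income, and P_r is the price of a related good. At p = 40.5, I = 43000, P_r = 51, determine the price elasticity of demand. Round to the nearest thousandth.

Evaluating quantity at (p, I, P_r) gives Q = 36 − 4.91(40.5) + 0.0436(43000) − 1.2(51) = 36 − 198.855 + 1874.8 − 61.2 = 1650.745.
∂Q/∂p = −4.91, so E_p = (−4.91)·(40.5/1650.745) ≈ -0.120.
|E_p| < 1: demand is inelastic.

-0.120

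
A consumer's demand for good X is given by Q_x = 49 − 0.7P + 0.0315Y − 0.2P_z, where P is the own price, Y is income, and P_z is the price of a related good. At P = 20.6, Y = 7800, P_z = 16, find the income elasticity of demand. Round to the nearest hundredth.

Substituting, Q_x = 49 − 0.7(20.6) + 0.0315(7800) − 0.2(16) = 49 − 14.42 + 245.7 − 3.2 = 277.08.
∂Q_x/∂Y = +0.0315, so E_I = 0.0315·(7800/277.08) ≈ 0.89.
E_I ∈ (0,1): normal good (necessity).

0.89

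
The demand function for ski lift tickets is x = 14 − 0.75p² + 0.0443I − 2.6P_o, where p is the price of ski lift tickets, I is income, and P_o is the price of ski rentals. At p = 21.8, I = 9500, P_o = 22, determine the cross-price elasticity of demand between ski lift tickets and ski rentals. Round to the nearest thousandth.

Evaluating quantity at (p, I, P_o) gives x = 14 − 0.75(21.8)² + 0.0443(9500) − 2.6(22) = 14 − 356.43 + 420.85 − 57.2 = 21.22.
∂x/∂P_o = −2.6, so E_xy = -2.6·(22/21.22) ≈ -2.696.
E_xy < 0: the goods are complements.

-2.696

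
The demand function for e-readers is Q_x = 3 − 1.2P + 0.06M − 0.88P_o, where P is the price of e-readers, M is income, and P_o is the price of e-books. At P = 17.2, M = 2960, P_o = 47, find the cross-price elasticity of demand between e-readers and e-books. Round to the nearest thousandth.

Substituting, Q_x = 3 − 1.2(17.2) + 0.06(2960) − 0.88(47) = 3 − 20.64 + 177.6 − 41.36 = 118.6.
∂Q_x/∂P_o = −0.88, so E_xy = -0.88·(47/118.6) ≈ -0.349.
E_xy < 0: the goods are complements.

-0.349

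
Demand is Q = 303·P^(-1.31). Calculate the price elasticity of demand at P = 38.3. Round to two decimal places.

-1.31

For a Cobb–Douglas (constant-elasticity) form Q = A·P^α·…, the elasticity with respect to P equals the exponent α at every point.
Here the exponent on P is -1.31, so the price elasticity of demand is -1.31.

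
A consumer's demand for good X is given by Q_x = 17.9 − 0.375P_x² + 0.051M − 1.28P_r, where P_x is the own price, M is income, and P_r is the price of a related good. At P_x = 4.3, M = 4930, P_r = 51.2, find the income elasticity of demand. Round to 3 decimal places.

Evaluating quantity at (P_x, M, P_r) gives Q_x = 17.9 − 0.375(4.3)² + 0.051(4930) − 1.28(51.2) = 17.9 − 6.9338 + 251.43 − 65.536 = 196.8603.
∂Q_x/∂M = +0.051, so E_I = 0.051·(4930/196.8603) ≈ 1.277.
E_I > 1: normal good (luxury).

1.277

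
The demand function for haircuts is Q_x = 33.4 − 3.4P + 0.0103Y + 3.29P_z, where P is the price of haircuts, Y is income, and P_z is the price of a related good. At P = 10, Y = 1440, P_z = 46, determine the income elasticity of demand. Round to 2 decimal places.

0.09

Evaluating quantity at (P, Y, P_z) gives Q_x = 33.4 − 3.4(10) + 0.0103(1440) + 3.29(46) = 33.4 − 34 + 14.832 + 151.34 = 165.572.
∂Q_x/∂Y = +0.0103, so E_I = 0.0103·(1440/165.572) ≈ 0.09.
E_I ∈ (0,1): normal good (necessity).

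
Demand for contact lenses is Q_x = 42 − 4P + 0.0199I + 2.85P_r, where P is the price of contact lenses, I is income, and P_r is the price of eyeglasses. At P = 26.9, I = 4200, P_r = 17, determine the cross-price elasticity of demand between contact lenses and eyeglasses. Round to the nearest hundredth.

0.73

At the given point, Q_x = 42 − 4(26.9) + 0.0199(4200) + 2.85(17) = 42 − 107.6 + 83.58 + 48.45 = 66.43.
∂Q_x/∂P_r = +2.85, so E_xy = 2.85·(17/66.43) ≈ 0.73.
E_xy > 0: the goods are substitutes.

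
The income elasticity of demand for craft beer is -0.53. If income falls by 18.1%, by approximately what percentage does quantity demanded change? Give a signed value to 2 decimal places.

9.59

%ΔQ ≈ E × %ΔI = (-0.53) × (-18.1%) ≈ 9.59%.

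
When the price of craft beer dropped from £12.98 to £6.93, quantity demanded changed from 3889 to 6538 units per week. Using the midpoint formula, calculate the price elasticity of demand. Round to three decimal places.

%Δq = (6538 − 3889)/[(3889 + 6538)/2] = 2649/5213.5 ≈ 0.5081.
%ΔP = (6.93 − 12.98)/[(12.98 + 6.93)/2] = -6.05/9.955 ≈ -0.6077.
Arc elasticity E = %Δq/%ΔP ≈ 0.5081/-0.6077 ≈ -0.836.
|E| < 1: demand is inelastic over this range.

-0.836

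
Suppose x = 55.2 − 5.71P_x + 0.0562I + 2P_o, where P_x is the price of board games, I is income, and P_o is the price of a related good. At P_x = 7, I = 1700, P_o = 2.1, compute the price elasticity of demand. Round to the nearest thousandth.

At the given point, x = 55.2 − 5.71(7) + 0.0562(1700) + 2(2.1) = 55.2 − 39.97 + 95.54 + 4.2 = 114.97.
∂x/∂P_x = −5.71, so E_p = (−5.71)·(7/114.97) ≈ -0.348.
|E_p| < 1: demand is inelastic.

-0.348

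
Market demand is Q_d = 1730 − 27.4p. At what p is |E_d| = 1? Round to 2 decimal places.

31.57

For linear demand Q_d = a − bp, E = −bp/(a − bp). |E| = 1 ⇒ bp = a − bp ⇒ p = a/(2b).
p = 1730/(2·27.4) ≈ 31.57.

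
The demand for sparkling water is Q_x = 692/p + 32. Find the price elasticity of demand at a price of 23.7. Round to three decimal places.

At p = 23.7, Q_x = 61.1983.
dQ_x/dp = −692/p² = −1.232.
Point elasticity E = (dQ_x/dp)·(p/Q_x) = -1.232 × 23.7/61.1983 ≈ -0.477.
|E| < 1, so demand is inelastic at this price.

-0.477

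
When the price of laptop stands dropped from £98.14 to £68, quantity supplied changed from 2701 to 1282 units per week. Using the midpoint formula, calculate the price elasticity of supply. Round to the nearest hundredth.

1.96

%Δq = (1282 − 2701)/[(2701 + 1282)/2] = -1419/1991.5 ≈ -0.7125.
%Δp = (68 − 98.14)/[(98.14 + 68)/2] = -30.14/83.07 ≈ -0.3628.
Arc elasticity E = %Δq/%Δp ≈ -0.7125/-0.3628 ≈ 1.96.
|E| > 1: supply is elastic over this range.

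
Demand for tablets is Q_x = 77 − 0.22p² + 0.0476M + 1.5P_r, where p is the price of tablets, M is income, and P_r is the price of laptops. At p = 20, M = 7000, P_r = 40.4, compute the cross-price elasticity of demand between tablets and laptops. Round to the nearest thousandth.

0.158

Q_x = 77 − 0.22(20)² + 0.0476(7000) + 1.5(40.4) = 77 − 88 + 333.2 + 60.6 = 382.8.
∂Q_x/∂P_r = +1.5, so E_xy = 1.5·(40.4/382.8) ≈ 0.158.
E_xy > 0: the goods are substitutes.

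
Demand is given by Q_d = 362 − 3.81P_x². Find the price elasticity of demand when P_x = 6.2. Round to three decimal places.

-1.359

At P_x = 6.2, Q_d = 215.5436.
dQ_d/dP_x = −2·3.81·P_x = −47.244.
Point elasticity E = (dQ_d/dP_x)·(P_x/Q_d) = -47.244 × 6.2/215.5436 ≈ -1.359.
|E| > 1, so demand is elastic at this price.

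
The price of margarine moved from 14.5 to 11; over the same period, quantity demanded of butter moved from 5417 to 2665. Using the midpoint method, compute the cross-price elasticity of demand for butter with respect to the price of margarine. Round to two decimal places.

%ΔQ_x = (2665 − 5417)/[(5417+2665)/2] = -2752/4041 ≈ -0.6810.
%ΔP_y = (11 − 14.5)/[(14.5+11)/2] ≈ -0.2745.
E_xy = -0.6810/-0.2745 ≈ 2.48.
E_xy > 0, so butter and margarine are substitutes.

2.48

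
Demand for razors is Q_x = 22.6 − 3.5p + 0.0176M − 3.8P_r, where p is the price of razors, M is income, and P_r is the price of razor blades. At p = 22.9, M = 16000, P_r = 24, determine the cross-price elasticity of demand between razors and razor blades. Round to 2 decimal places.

-0.69

Evaluating quantity at (p, M, P_r) gives Q_x = 22.6 − 3.5(22.9) + 0.0176(16000) − 3.8(24) = 22.6 − 80.15 + 281.6 − 91.2 = 132.85.
∂Q_x/∂P_r = −3.8, so E_xy = -3.8·(24/132.85) ≈ -0.69.
E_xy < 0: the goods are complements.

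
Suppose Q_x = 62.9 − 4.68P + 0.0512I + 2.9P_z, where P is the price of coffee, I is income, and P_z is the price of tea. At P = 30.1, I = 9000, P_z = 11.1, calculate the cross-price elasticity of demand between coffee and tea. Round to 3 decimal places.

0.078

At the given point, Q_x = 62.9 − 4.68(30.1) + 0.0512(9000) + 2.9(11.1) = 62.9 − 140.868 + 460.8 + 32.19 = 415.022.
∂Q_x/∂P_z = +2.9, so E_xy = 2.9·(11.1/415.022) ≈ 0.078.
E_xy > 0: the goods are substitutes.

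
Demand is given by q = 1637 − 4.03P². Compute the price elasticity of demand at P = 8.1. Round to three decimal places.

-0.385

At P = 8.1, q = 1372.5917.
dq/dP = −2·4.03·P = −65.286.
Point elasticity E = (dq/dP)·(P/q) = -65.286 × 8.1/1372.5917 ≈ -0.385.
|E| < 1, so demand is inelastic at this price.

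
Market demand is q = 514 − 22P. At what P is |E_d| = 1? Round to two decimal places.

For linear demand q = a − bP, E = −bP/(a − bP). |E| = 1 ⇒ bP = a − bP ⇒ P = a/(2b).
P = 514/(2·22) ≈ 11.68.

11.68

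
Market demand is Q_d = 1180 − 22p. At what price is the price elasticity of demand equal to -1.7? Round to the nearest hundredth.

33.77

Set −bp/(a − bp) = −1.7 ⇒ bp = 1.7(a − bp) ⇒ bp(1+1.7) = 1.7·a.
p = 1.7·1180/(22·2.7) ≈ 33.77.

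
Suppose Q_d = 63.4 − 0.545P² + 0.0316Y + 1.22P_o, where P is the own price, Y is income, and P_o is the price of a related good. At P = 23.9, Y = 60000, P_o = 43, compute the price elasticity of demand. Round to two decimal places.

-0.37

First evaluate Q_d: 63.4 − 0.545(23.9)² + 0.0316(60000) + 1.22(43) = 63.4 − 311.3095 + 1896 + 52.46 = 1700.5506.
∂Q_d/∂P = −2·0.545·P = -26.051, so E_p = -26.051·(23.9/1700.5506) ≈ -0.37.
|E_p| < 1: demand is inelastic.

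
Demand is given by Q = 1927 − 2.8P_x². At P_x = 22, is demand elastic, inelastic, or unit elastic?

At P_x = 22, Q = 571.8.
dQ/dP_x = −2·2.8·P_x = −123.2.
Point elasticity E = (dQ/dP_x)·(P_x/Q) = -123.2 × 22/571.8 ≈ -4.740.
|E| ≈ 4.740 > 1, so demand is elastic.

elastic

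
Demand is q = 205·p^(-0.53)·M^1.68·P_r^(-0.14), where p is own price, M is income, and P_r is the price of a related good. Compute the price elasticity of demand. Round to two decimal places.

For a Cobb–Douglas (constant-elasticity) form q = A·p^α·…, the elasticity with respect to p equals the exponent α at every point.
Here the exponent on p is -0.53, so the price elasticity of demand is -0.53.

-0.53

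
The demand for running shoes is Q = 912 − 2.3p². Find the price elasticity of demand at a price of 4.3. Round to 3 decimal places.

At p = 4.3, Q = 869.473.
dQ/dp = −2·2.3·p = −19.78.
Point elasticity E = (dQ/dp)·(p/Q) = -19.78 × 4.3/869.473 ≈ -0.098.
|E| < 1, so demand is inelastic at this price.

-0.098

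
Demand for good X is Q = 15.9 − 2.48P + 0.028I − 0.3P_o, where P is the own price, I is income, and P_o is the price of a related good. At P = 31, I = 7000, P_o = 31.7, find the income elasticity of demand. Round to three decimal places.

First evaluate Q: 15.9 − 2.48(31) + 0.028(7000) − 0.3(31.7) = 15.9 − 76.88 + 196 − 9.51 = 125.51.
∂Q/∂I = +0.028, so E_I = 0.028·(7000/125.51) ≈ 1.562.
E_I > 1: normal good (luxury).

1.562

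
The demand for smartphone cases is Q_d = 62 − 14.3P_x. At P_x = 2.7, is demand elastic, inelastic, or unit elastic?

elastic

At P_x = 2.7, Q_d = 23.39.
dQ_d/dP_x = −14.3.
Point elasticity E = (dQ_d/dP_x)·(P_x/Q_d) = -14.3 × 2.7/23.39 ≈ -1.651.
|E| ≈ 1.651 > 1, so demand is elastic.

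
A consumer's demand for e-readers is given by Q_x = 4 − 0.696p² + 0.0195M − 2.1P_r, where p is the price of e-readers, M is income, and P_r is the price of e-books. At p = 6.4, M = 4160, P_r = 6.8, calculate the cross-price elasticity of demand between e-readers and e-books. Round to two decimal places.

Substituting, Q_x = 4 − 0.696(6.4)² + 0.0195(4160) − 2.1(6.8) = 4 − 28.5082 + 81.12 − 14.28 = 42.3318.
∂Q_x/∂P_r = −2.1, so E_xy = -2.1·(6.8/42.3318) ≈ -0.34.
E_xy < 0: the goods are complements.

-0.34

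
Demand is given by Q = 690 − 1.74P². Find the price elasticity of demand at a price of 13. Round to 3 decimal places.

-1.485

At P = 13, Q = 395.94.
dQ/dP = −2·1.74·P = −45.24.
Point elasticity E = (dQ/dP)·(P/Q) = -45.24 × 13/395.94 ≈ -1.485.
|E| > 1, so demand is elastic at this price.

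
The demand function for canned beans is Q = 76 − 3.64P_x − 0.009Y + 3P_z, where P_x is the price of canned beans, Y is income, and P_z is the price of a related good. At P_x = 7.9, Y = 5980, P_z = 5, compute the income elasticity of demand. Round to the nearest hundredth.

-6.39

First evaluate Q: 76 − 3.64(7.9) − 0.009(5980) + 3(5) = 76 − 28.756 − 53.82 + 15 = 8.424.
∂Q/∂Y = −0.009, so E_I = -0.009·(5980/8.424) ≈ -6.39.
E_I < 0: inferior good.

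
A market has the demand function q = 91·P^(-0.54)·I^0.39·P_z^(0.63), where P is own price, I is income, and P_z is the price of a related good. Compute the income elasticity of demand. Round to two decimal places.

For a Cobb–Douglas (constant-elasticity) form q = A·I^α·…, the elasticity with respect to I equals the exponent α at every point.
Here the exponent on I is 0.39, so the income elasticity of demand is 0.39.

0.39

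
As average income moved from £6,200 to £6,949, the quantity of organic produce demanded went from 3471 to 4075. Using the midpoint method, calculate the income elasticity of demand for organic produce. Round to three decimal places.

1.405

%ΔQ = (4075 − 3471)/[(3471+4075)/2] = 604/3773 ≈ 0.1601.
%ΔM = (6,949 − 6,200)/[(6,200+6,949)/2] = 749/6574.5 ≈ 0.1139.
E_I = %ΔQ/%ΔM ≈ 1.405.
E_I > 1: normal good (luxury).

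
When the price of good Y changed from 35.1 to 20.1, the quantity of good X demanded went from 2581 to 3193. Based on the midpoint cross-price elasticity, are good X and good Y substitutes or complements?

%ΔQ_x = (3193 − 2581)/[(2581+3193)/2] = 612/2887 ≈ 0.2120.
%ΔP_y = (20.1 − 35.1)/[(35.1+20.1)/2] ≈ -0.5435.
E_xy = 0.2120/-0.5435 ≈ -0.390.
E_xy < 0, so the goods are complements.

complements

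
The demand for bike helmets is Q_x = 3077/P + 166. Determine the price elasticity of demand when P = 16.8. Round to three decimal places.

At P = 16.8, Q_x = 349.1548.
dQ_x/dP = −3077/P² = −10.9021.
Point elasticity E = (dQ_x/dP)·(P/Q_x) = -10.9021 × 16.8/349.1548 ≈ -0.525.
|E| < 1, so demand is inelastic at this price.

-0.525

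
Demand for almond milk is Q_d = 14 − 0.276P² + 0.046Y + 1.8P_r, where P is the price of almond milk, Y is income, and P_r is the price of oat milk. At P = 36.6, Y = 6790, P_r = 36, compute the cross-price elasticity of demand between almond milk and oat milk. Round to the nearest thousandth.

Q_d = 14 − 0.276(36.6)² + 0.046(6790) + 1.8(36) = 14 − 369.7186 + 312.34 + 64.8 = 21.4214.
∂Q_d/∂P_r = +1.8, so E_xy = 1.8·(36/21.4214) ≈ 3.025.
E_xy > 0: the goods are substitutes.

3.025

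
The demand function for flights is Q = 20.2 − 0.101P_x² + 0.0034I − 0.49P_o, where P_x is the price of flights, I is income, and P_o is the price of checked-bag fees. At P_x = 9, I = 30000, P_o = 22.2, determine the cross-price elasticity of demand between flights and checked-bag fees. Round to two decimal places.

Substituting, Q = 20.2 − 0.101(9)² + 0.0034(30000) − 0.49(22.2) = 20.2 − 8.181 + 102 − 10.878 = 103.141.
∂Q/∂P_o = −0.49, so E_xy = -0.49·(22.2/103.141) ≈ -0.11.
E_xy < 0: the goods are complements.

-0.11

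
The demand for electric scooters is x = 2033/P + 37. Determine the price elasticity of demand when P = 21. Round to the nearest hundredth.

-0.72

At P = 21, x = 133.8095.
dx/dP = −2033/P² = −4.61.
Point elasticity E = (dx/dP)·(P/x) = -4.61 × 21/133.8095 ≈ -0.72.
|E| < 1, so demand is inelastic at this price.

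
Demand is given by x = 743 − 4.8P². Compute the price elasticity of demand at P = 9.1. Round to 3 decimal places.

-2.301

At P = 9.1, x = 345.512.
dx/dP = −2·4.8·P = −87.36.
Point elasticity E = (dx/dP)·(P/x) = -87.36 × 9.1/345.512 ≈ -2.301.
|E| > 1, so demand is elastic at this price.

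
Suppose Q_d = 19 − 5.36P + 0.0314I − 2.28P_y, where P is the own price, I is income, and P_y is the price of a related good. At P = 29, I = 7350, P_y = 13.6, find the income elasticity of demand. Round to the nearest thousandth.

3.644

Substituting, Q_d = 19 − 5.36(29) + 0.0314(7350) − 2.28(13.6) = 19 − 155.44 + 230.79 − 31.008 = 63.342.
∂Q_d/∂I = +0.0314, so E_I = 0.0314·(7350/63.342) ≈ 3.644.
E_I > 1: normal good (luxury).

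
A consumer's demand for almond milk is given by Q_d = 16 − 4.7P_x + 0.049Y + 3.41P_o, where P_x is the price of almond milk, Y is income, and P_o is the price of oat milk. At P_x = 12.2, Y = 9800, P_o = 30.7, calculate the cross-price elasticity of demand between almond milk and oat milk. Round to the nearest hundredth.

0.19

Substituting, Q_d = 16 − 4.7(12.2) + 0.049(9800) + 3.41(30.7) = 16 − 57.34 + 480.2 + 104.687 = 543.547.
∂Q_d/∂P_o = +3.41, so E_xy = 3.41·(30.7/543.547) ≈ 0.19.
E_xy > 0: the goods are substitutes.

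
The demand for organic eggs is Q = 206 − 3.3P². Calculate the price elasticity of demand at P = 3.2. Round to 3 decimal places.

-0.392

At P = 3.2, Q = 172.208.
dQ/dP = −2·3.3·P = −21.12.
Point elasticity E = (dQ/dP)·(P/Q) = -21.12 × 3.2/172.208 ≈ -0.392.
|E| < 1, so demand is inelastic at this price.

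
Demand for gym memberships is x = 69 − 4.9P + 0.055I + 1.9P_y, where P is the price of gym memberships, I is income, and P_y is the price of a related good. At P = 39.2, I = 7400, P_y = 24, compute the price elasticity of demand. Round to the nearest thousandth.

At the given point, x = 69 − 4.9(39.2) + 0.055(7400) + 1.9(24) = 69 − 192.08 + 407 + 45.6 = 329.52.
∂x/∂P = −4.9, so E_p = (−4.9)·(39.2/329.52) ≈ -0.583.
|E_p| < 1: demand is inelastic.

-0.583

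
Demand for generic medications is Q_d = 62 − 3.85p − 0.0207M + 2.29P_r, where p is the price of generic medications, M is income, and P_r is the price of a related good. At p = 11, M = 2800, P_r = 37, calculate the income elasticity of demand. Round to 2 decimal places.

-1.25

At the given point, Q_d = 62 − 3.85(11) − 0.0207(2800) + 2.29(37) = 62 − 42.35 − 57.96 + 84.73 = 46.42.
∂Q_d/∂M = −0.0207, so E_I = -0.0207·(2800/46.42) ≈ -1.25.
E_I < 0: inferior good.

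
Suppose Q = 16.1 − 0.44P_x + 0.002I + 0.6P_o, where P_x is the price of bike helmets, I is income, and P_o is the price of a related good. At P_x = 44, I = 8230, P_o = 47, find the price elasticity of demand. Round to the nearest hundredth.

-0.47

Evaluating quantity at (P_x, I, P_o) gives Q = 16.1 − 0.44(44) + 0.002(8230) + 0.6(47) = 16.1 − 19.36 + 16.46 + 28.2 = 41.4.
∂Q/∂P_x = −0.44, so E_p = (−0.44)·(44/41.4) ≈ -0.47.
|E_p| < 1: demand is inelastic.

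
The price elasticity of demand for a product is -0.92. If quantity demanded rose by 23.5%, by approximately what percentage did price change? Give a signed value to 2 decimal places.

%ΔQ ≈ E × %ΔP ⇒ %ΔP = %ΔQ / E = (23.5%)/(-0.92) ≈ -25.54%.

-25.54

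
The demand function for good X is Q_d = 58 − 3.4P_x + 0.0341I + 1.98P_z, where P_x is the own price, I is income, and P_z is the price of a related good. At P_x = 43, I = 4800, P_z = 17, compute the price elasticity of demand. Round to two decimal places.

-1.34

At the given point, Q_d = 58 − 3.4(43) + 0.0341(4800) + 1.98(17) = 58 − 146.2 + 163.68 + 33.66 = 109.14.
∂Q_d/∂P_x = −3.4, so E_p = (−3.4)·(43/109.14) ≈ -1.34.
|E_p| > 1: demand is elastic.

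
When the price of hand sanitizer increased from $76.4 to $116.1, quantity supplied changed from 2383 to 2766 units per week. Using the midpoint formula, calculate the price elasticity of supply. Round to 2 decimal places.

0.36

%ΔQ = (2766 − 2383)/[(2383 + 2766)/2] = 383/2574.5 ≈ 0.1488.
%ΔP = (116.1 − 76.4)/[(76.4 + 116.1)/2] = 39.7/96.25 ≈ 0.4125.
Arc elasticity E = %ΔQ/%ΔP ≈ 0.1488/0.4125 ≈ 0.36.
|E| < 1: supply is inelastic over this range.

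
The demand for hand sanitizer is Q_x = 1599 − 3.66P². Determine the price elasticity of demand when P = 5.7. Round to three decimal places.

At P = 5.7, Q_x = 1480.0866.
dQ_x/dP = −2·3.66·P = −41.724.
Point elasticity E = (dQ_x/dP)·(P/Q_x) = -41.724 × 5.7/1480.0866 ≈ -0.161.
|E| < 1, so demand is inelastic at this price.

-0.161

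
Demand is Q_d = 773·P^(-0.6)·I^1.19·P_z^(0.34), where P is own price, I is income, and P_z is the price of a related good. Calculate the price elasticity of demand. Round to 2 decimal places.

For a Cobb–Douglas (constant-elasticity) form Q_d = A·P^α·…, the elasticity with respect to P equals the exponent α at every point.
Here the exponent on P is -0.6, so the price elasticity of demand is -0.60.

-0.60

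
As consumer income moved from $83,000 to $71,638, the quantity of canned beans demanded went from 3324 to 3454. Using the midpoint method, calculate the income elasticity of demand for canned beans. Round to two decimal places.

-0.26

%ΔQ = (3454 − 3324)/[(3324+3454)/2] = 130/3389 ≈ 0.0384.
%ΔY = (71,638 − 83,000)/[(83,000+71,638)/2] = -11362/77319 ≈ -0.1469.
E_I = %ΔQ/%ΔY ≈ -0.26.
E_I < 0: inferior good.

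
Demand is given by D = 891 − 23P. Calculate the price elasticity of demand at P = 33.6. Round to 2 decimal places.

-6.54

At P = 33.6, D = 118.2.
dD/dP = −23.
Point elasticity E = (dD/dP)·(P/D) = -23 × 33.6/118.2 ≈ -6.54.
|E| > 1, so demand is elastic at this price.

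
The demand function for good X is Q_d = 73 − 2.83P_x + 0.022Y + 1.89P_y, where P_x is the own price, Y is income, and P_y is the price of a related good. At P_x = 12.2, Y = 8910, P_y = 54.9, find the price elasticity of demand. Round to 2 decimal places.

First evaluate Q_d: 73 − 2.83(12.2) + 0.022(8910) + 1.89(54.9) = 73 − 34.526 + 196.02 + 103.761 = 338.255.
∂Q_d/∂P_x = −2.83, so E_p = (−2.83)·(12.2/338.255) ≈ -0.10.
|E_p| < 1: demand is inelastic.

-0.10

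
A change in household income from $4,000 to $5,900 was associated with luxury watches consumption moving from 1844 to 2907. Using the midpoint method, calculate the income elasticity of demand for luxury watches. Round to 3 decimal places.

%ΔQ = (2907 − 1844)/[(1844+2907)/2] = 1063/2375.5 ≈ 0.4475.
%ΔY = (5,900 − 4,000)/[(4,000+5,900)/2] = 1900/4950 ≈ 0.3838.
E_I = %ΔQ/%ΔY ≈ 1.166.
E_I > 1: normal good (luxury).

1.166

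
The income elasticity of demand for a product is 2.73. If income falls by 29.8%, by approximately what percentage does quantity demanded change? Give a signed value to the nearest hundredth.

%ΔQ ≈ E × %ΔI = (2.73) × (-29.8%) ≈ -81.35%.

-81.35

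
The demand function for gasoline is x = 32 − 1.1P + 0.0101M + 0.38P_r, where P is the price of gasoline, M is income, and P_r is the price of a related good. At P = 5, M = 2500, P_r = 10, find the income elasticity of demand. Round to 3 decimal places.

x = 32 − 1.1(5) + 0.0101(2500) + 0.38(10) = 32 − 5.5 + 25.25 + 3.8 = 55.55.
∂x/∂M = +0.0101, so E_I = 0.0101·(2500/55.55) ≈ 0.455.
E_I ∈ (0,1): normal good (necessity).

0.455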